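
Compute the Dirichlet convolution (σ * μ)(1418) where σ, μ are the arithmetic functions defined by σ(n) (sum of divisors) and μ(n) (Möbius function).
(σ * μ)(1418) = 1418

Divisors of 1418: [1, 2, 709, 1418]. For each d | 1418:
  d = 1: σ(1) · μ(1418/1) = 1 · 1 = 1
  d = 2: σ(2) · μ(1418/2) = 3 · -1 = -3
  d = 709: σ(709) · μ(1418/709) = 710 · -1 = -710
  d = 1418: σ(1418) · μ(1418/1418) = 2130 · 1 = 2130
Summing: (σ * μ)(1418) = 1 + -3 + -710 + 2130 = 1418.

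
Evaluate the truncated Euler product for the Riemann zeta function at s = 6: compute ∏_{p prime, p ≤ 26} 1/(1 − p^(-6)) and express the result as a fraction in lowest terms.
∏ = 7921457489978054880231124911875/7786417203783354362865572118528

The primes p ≤ 26 are [2, 3, 5, 7, 11, 13, 17, 19, 23]. For each prime, (1 − 1/p^6)^(-1) = p^6 / (p^6 − 1). The product is (1 − 1/2^6)^(-1), (1 − 1/3^6)^(-1), (1 − 1/5^6)^(-1), (1 − 1/7^6)^(-1), (1 − 1/11^6)^(-1), (1 − 1/13^6)^(-1), (1 − 1/17^6)^(-1), (1 − 1/19^6)^(-1), (1 − 1/23^6)^(-1) = ∏ p^6 / (p^6 − 1) = 7921457489978054880231124911875/7786417203783354362865572118528.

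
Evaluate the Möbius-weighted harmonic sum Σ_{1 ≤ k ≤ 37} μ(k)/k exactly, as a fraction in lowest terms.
Σ μ(k)/k = -5468849774/3710369067405

Values of μ(k) for 1 ≤ k ≤ 37: μ(1) = 1, μ(2) = -1, μ(3) = -1, μ(5) = -1, μ(6) = 1, μ(7) = -1, μ(10) = 1, μ(11) = -1, μ(13) = -1, μ(14) = 1, μ(15) = 1, μ(17) = -1, μ(19) = -1, μ(21) = 1, μ(22) = 1, μ(23) = -1, μ(26) = 1, μ(29) = -1, μ(30) = -1, μ(31) = -1, μ(33) = 1, μ(34) = 1, μ(35) = 1, μ(37) = -1, with μ = 0 on non-squarefree integers. Summing μ(k)/k for k where μ(k) ≠ 0 gives -5468849774/3710369067405 ≈ -0.0015. (PNT ⟺ this sum → 0 as n → ∞.)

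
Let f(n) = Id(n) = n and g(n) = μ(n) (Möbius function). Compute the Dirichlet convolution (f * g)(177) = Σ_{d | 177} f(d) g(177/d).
(Id * μ)(177) = 116

Divisors of 177: [1, 3, 59, 177]. For each d | 177:
  d = 1: Id(1) · μ(177/1) = 1 · 1 = 1
  d = 3: Id(3) · μ(177/3) = 3 · -1 = -3
  d = 59: Id(59) · μ(177/59) = 59 · -1 = -59
  d = 177: Id(177) · μ(177/177) = 177 · 1 = 177
Summing: (Id * μ)(177) = 1 + -3 + -59 + 177 = 116.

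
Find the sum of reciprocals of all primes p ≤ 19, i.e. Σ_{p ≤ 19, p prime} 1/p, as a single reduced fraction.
Σ 1/p = 14117683/9699690

π(19) = 8, so the primes ≤ 19 are [2, 3, 5, 7, 11, 13, 17, 19]. Summing 1/p over these primes: 14117683/9699690 ≈ 1.4555. Mertens estimate ln ln(19) + 0.2615 ≈ 1.3414.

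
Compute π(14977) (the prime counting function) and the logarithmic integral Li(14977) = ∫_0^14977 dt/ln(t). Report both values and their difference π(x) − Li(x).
π(14977) = 1753;  Li(14977) ≈ 1774.23;  π(x) − Li(x) ≈ -21.23.

Direct count of primes ≤ 14977 gives π(14977) = 1753. Numerical evaluation of the logarithmic integral gives Li(14977) ≈ 1774.23. The difference π(x) − Li(x) ≈ -21.23 is typically negative for small/moderate x (Li(x) overestimates), though Littlewood's theorem shows this sign changes infinitely often.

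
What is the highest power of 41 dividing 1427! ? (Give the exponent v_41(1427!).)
v_41(1427!) = 34

Legendre's formula: v_p(n!) = Σ_{k ≥ 1} ⌊n / p^k⌋. For p = 41, n = 1427, the terms are:
  ⌊1427/41^1⌋ = ⌊1427/41⌋ = 34
(the next term ⌊1427/41^2⌋ = 0, terminating the sum). Summing: v_41(1427!) = 34 = 34.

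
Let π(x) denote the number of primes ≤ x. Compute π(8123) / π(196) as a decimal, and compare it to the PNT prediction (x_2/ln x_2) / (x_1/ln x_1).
π(8123)/π(196) = 1022/44 ≈ 23.2273;  PNT prediction ≈ 24.2984.

π(196) = 44 and π(8123) = 1022, so π(8123)/π(196) ≈ 23.2273. The PNT-predicted ratio is (8123/ln(8123)) / (196/ln(196)) ≈ 24.2984. The two agree to within a few percent, as expected.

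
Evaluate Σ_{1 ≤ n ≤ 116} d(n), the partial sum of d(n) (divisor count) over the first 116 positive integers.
Σ_{n ≤ 116} d(n) = 572

Compute d(n) for each 1 ≤ n ≤ 116: d(1) = 1, d(2) = 2, d(3) = 2, d(4) = 3, d(5) = 2, d(6) = 4, d(7) = 2, d(8) = 4, d(9) = 3, d(10) = 4, d(11) = 2, d(12) = 6, d(13) = 2, d(14) = 4, d(15) = 4, d(16) = 5, d(17) = 2, d(18) = 6, d(19) = 2, d(20) = 6, d(21) = 4, d(22) = 4, d(23) = 2, d(24) = 8, d(25) = 3, d(26) = 4, d(27) = 4, d(28) = 6, d(29) = 2, d(30) = 8, d(31) = 2, d(32) = 6, d(33) = 4, d(34) = 4, d(35) = 4, d(36) = 9, d(37) = 2, d(38) = 4, d(39) = 4, d(40) = 8, d(41) = 2, d(42) = 8, d(43) = 2, d(44) = 6, d(45) = 6, d(46) = 4, d(47) = 2, d(48) = 10, d(49) = 3, d(50) = 6, d(51) = 4, d(52) = 6, d(53) = 2, d(54) = 8, d(55) = 4, d(56) = 8, d(57) = 4, d(58) = 4, d(59) = 2, d(60) = 12, d(61) = 2, d(62) = 4, d(63) = 6, d(64) = 7, d(65) = 4, d(66) = 8, d(67) = 2, d(68) = 6, d(69) = 4, d(70) = 8, d(71) = 2, d(72) = 12, d(73) = 2, d(74) = 4, d(75) = 6, d(76) = 6, d(77) = 4, d(78) = 8, d(79) = 2, d(80) = 10, d(81) = 5, d(82) = 4, d(83) = 2, d(84) = 12, d(85) = 4, d(86) = 4, d(87) = 4, d(88) = 8, d(89) = 2, d(90) = 12, d(91) = 4, d(92) = 6, d(93) = 4, d(94) = 4, d(95) = 4, d(96) = 12, d(97) = 2, d(98) = 6, d(99) = 6, d(100) = 9, d(101) = 2, d(102) = 8, d(103) = 2, d(104) = 8, d(105) = 8, d(106) = 4, d(107) = 2, d(108) = 12, d(109) = 2, d(110) = 8, d(111) = 4, d(112) = 10, d(113) = 2, d(114) = 8, d(115) = 4, d(116) = 6. Summing all 116 values: 572. (Dirichlet's divisor formula: Σ_{n ≤ x} d(n) = x ln(x) + (2γ − 1) x + O(√x). For x = 116, the asymptotic estimate is ≈ 569.33.)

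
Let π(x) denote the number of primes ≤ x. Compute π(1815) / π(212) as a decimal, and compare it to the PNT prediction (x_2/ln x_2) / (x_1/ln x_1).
π(1815)/π(212) = 280/47 ≈ 5.9574;  PNT prediction ≈ 6.1115.

π(212) = 47 and π(1815) = 280, so π(1815)/π(212) ≈ 5.9574. The PNT-predicted ratio is (1815/ln(1815)) / (212/ln(212)) ≈ 6.1115. The two agree to within a few percent, as expected.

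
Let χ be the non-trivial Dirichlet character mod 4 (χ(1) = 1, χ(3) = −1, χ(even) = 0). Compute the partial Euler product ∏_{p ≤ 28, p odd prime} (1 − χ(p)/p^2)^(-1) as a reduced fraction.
∏ = 7900068038863/8628726988800

The odd primes p ≤ 28 are [3, 5, 7, 11, 13, 17, 19, 23]. For each, χ(p) = 1 if p ≡ 1 mod 4, χ(p) = −1 if p ≡ 3 mod 4. Taking (1 − χ(p)/p^2)^(-1) = p^2/(p^2 − χ(p)): (1 − (-1)/3^2)^(-1) · (1 − (1)/5^2)^(-1) · (1 − (-1)/7^2)^(-1) · (1 − (-1)/11^2)^(-1) · (1 − (1)/13^2)^(-1) · (1 − (1)/17^2)^(-1) · (1 − (-1)/19^2)^(-1) · (1 − (-1)/23^2)^(-1) = 7900068038863/8628726988800.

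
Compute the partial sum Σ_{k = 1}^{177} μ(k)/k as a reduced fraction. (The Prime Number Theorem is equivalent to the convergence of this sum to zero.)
Σ μ(k)/k = -405094636462344486762882436757770090366687617598923355652478890632/83294951893662609690425847675448128125490254797437431023480841994855

Values of μ(k) for 1 ≤ k ≤ 177: μ(1) = 1, μ(2) = -1, μ(3) = -1, μ(5) = -1, μ(6) = 1, μ(7) = -1, μ(10) = 1, μ(11) = -1, μ(13) = -1, μ(14) = 1, μ(15) = 1, μ(17) = -1, μ(19) = -1, μ(21) = 1, μ(22) = 1, μ(23) = -1, μ(26) = 1, μ(29) = -1, μ(30) = -1, μ(31) = -1, μ(33) = 1, μ(34) = 1, μ(35) = 1, μ(37) = -1, μ(38) = 1, μ(39) = 1, μ(41) = -1, μ(42) = -1, μ(43) = -1, μ(46) = 1, μ(47) = -1, μ(51) = 1, μ(53) = -1, μ(55) = 1, μ(57) = 1, μ(58) = 1, μ(59) = -1, μ(61) = -1, μ(62) = 1, μ(65) = 1, μ(66) = -1, μ(67) = -1, μ(69) = 1, μ(70) = -1, μ(71) = -1, μ(73) = -1, μ(74) = 1, μ(77) = 1, μ(78) = -1, μ(79) = -1, μ(82) = 1, μ(83) = -1, μ(85) = 1, μ(86) = 1, μ(87) = 1, μ(89) = -1, μ(91) = 1, μ(93) = 1, μ(94) = 1, μ(95) = 1, μ(97) = -1, μ(101) = -1, μ(102) = -1, μ(103) = -1, μ(105) = -1, μ(106) = 1, μ(107) = -1, μ(109) = -1, μ(110) = -1, μ(111) = 1, μ(113) = -1, μ(114) = -1, μ(115) = 1, μ(118) = 1, μ(119) = 1, μ(122) = 1, μ(123) = 1, μ(127) = -1, μ(129) = 1, μ(130) = -1, μ(131) = -1, μ(133) = 1, μ(134) = 1, μ(137) = -1, μ(138) = -1, μ(139) = -1, μ(141) = 1, μ(142) = 1, μ(143) = 1, μ(145) = 1, μ(146) = 1, μ(149) = -1, μ(151) = -1, μ(154) = -1, μ(155) = 1, μ(157) = -1, μ(158) = 1, μ(159) = 1, μ(161) = 1, μ(163) = -1, μ(165) = -1, μ(166) = 1, μ(167) = -1, μ(170) = -1, μ(173) = -1, μ(174) = -1, μ(177) = 1, with μ = 0 on non-squarefree integers. Summing μ(k)/k for k where μ(k) ≠ 0 gives -405094636462344486762882436757770090366687617598923355652478890632/83294951893662609690425847675448128125490254797437431023480841994855 ≈ -0.0049. (PNT ⟺ this sum → 0 as n → ∞.)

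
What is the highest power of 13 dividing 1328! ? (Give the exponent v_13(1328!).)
v_13(1328!) = 109

Legendre's formula: v_p(n!) = Σ_{k ≥ 1} ⌊n / p^k⌋. For p = 13, n = 1328, the terms are:
  ⌊1328/13^1⌋ = ⌊1328/13⌋ = 102
  ⌊1328/13^2⌋ = ⌊1328/169⌋ = 7
(the next term ⌊1328/13^3⌋ = 0, terminating the sum). Summing: v_13(1328!) = 102 + 7 = 109.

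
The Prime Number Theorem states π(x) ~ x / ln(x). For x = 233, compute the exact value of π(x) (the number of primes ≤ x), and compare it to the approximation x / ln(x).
π(233) = 51;  x/ln(x) ≈ 42.74;  relative error ≈ 16.19%.

Directly count primes up to 233: π(233) = 51. The PNT approximation gives 233/ln(233) ≈ 233/5.45104 ≈ 42.74. Relative error (π(x) − x/ln(x)) / π(x) ≈ 16.19%; the approximation is known to undercount slightly (Li(x) is a better estimate).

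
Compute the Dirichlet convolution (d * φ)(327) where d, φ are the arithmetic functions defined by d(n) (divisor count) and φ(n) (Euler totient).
(d * φ)(327) = 440

Divisors of 327: [1, 3, 109, 327]. For each d | 327:
  d = 1: d(1) · φ(327/1) = 1 · 216 = 216
  d = 3: d(3) · φ(327/3) = 2 · 108 = 216
  d = 109: d(109) · φ(327/109) = 2 · 2 = 4
  d = 327: d(327) · φ(327/327) = 4 · 1 = 4
Summing: (d * φ)(327) = 216 + 216 + 4 + 4 = 440.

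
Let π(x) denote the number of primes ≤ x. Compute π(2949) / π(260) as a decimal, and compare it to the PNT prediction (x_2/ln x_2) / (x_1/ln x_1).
π(2949)/π(260) = 424/55 ≈ 7.7091;  PNT prediction ≈ 7.8945.

π(260) = 55 and π(2949) = 424, so π(2949)/π(260) ≈ 7.7091. The PNT-predicted ratio is (2949/ln(2949)) / (260/ln(260)) ≈ 7.8945. The two agree to within a few percent, as expected.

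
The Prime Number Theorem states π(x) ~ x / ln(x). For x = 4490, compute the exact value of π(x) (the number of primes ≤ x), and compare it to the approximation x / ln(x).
π(4490) = 609;  x/ln(x) ≈ 533.91;  relative error ≈ 12.33%.

Directly count primes up to 4490: π(4490) = 609. The PNT approximation gives 4490/ln(4490) ≈ 4490/8.40961 ≈ 533.91. Relative error (π(x) − x/ln(x)) / π(x) ≈ 12.33%; the approximation is known to undercount slightly (Li(x) is a better estimate).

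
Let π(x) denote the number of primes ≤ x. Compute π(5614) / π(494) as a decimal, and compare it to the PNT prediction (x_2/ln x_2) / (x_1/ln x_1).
π(5614)/π(494) = 738/94 ≈ 7.8511;  PNT prediction ≈ 8.1649.

π(494) = 94 and π(5614) = 738, so π(5614)/π(494) ≈ 7.8511. The PNT-predicted ratio is (5614/ln(5614)) / (494/ln(494)) ≈ 8.1649. The two agree to within a few percent, as expected.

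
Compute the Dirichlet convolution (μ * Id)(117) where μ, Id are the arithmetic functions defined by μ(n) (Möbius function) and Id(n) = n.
(μ * Id)(117) = 72

Divisors of 117: [1, 3, 9, 13, 39, 117]. For each d | 117:
  d = 1: μ(1) · Id(117/1) = 1 · 117 = 117
  d = 3: μ(3) · Id(117/3) = -1 · 39 = -39
  d = 9: μ(9) · Id(117/9) = 0 · 13 = 0
  d = 13: μ(13) · Id(117/13) = -1 · 9 = -9
  d = 39: μ(39) · Id(117/39) = 1 · 3 = 3
  d = 117: μ(117) · Id(117/117) = 0 · 1 = 0
Summing: (μ * Id)(117) = 117 + -39 + 0 + -9 + 3 + 0 = 72.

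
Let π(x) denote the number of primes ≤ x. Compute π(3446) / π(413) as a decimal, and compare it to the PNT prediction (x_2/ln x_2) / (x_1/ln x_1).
π(3446)/π(413) = 481/80 ≈ 6.0125;  PNT prediction ≈ 6.1705.

π(413) = 80 and π(3446) = 481, so π(3446)/π(413) ≈ 6.0125. The PNT-predicted ratio is (3446/ln(3446)) / (413/ln(413)) ≈ 6.1705. The two agree to within a few percent, as expected.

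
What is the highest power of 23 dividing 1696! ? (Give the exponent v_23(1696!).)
v_23(1696!) = 76

Legendre's formula: v_p(n!) = Σ_{k ≥ 1} ⌊n / p^k⌋. For p = 23, n = 1696, the terms are:
  ⌊1696/23^1⌋ = ⌊1696/23⌋ = 73
  ⌊1696/23^2⌋ = ⌊1696/529⌋ = 3
(the next term ⌊1696/23^3⌋ = 0, terminating the sum). Summing: v_23(1696!) = 73 + 3 = 76.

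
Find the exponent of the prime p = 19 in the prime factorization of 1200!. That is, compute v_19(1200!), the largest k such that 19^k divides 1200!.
v_19(1200!) = 66

Legendre's formula: v_p(n!) = Σ_{k ≥ 1} ⌊n / p^k⌋. For p = 19, n = 1200, the terms are:
  ⌊1200/19^1⌋ = ⌊1200/19⌋ = 63
  ⌊1200/19^2⌋ = ⌊1200/361⌋ = 3
(the next term ⌊1200/19^3⌋ = 0, terminating the sum). Summing: v_19(1200!) = 63 + 3 = 66.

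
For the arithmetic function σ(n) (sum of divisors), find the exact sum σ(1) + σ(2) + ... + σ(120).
Σ_{n ≤ 120} σ(n) = 11973

Compute σ(n) for each 1 ≤ n ≤ 120: σ(1) = 1, σ(2) = 3, σ(3) = 4, σ(4) = 7, σ(5) = 6, σ(6) = 12, σ(7) = 8, σ(8) = 15, σ(9) = 13, σ(10) = 18, σ(11) = 12, σ(12) = 28, σ(13) = 14, σ(14) = 24, σ(15) = 24, σ(16) = 31, σ(17) = 18, σ(18) = 39, σ(19) = 20, σ(20) = 42, σ(21) = 32, σ(22) = 36, σ(23) = 24, σ(24) = 60, σ(25) = 31, σ(26) = 42, σ(27) = 40, σ(28) = 56, σ(29) = 30, σ(30) = 72, σ(31) = 32, σ(32) = 63, σ(33) = 48, σ(34) = 54, σ(35) = 48, σ(36) = 91, σ(37) = 38, σ(38) = 60, σ(39) = 56, σ(40) = 90, σ(41) = 42, σ(42) = 96, σ(43) = 44, σ(44) = 84, σ(45) = 78, σ(46) = 72, σ(47) = 48, σ(48) = 124, σ(49) = 57, σ(50) = 93, σ(51) = 72, σ(52) = 98, σ(53) = 54, σ(54) = 120, σ(55) = 72, σ(56) = 120, σ(57) = 80, σ(58) = 90, σ(59) = 60, σ(60) = 168, σ(61) = 62, σ(62) = 96, σ(63) = 104, σ(64) = 127, σ(65) = 84, σ(66) = 144, σ(67) = 68, σ(68) = 126, σ(69) = 96, σ(70) = 144, σ(71) = 72, σ(72) = 195, σ(73) = 74, σ(74) = 114, σ(75) = 124, σ(76) = 140, σ(77) = 96, σ(78) = 168, σ(79) = 80, σ(80) = 186, σ(81) = 121, σ(82) = 126, σ(83) = 84, σ(84) = 224, σ(85) = 108, σ(86) = 132, σ(87) = 120, σ(88) = 180, σ(89) = 90, σ(90) = 234, σ(91) = 112, σ(92) = 168, σ(93) = 128, σ(94) = 144, σ(95) = 120, σ(96) = 252, σ(97) = 98, σ(98) = 171, σ(99) = 156, σ(100) = 217, σ(101) = 102, σ(102) = 216, σ(103) = 104, σ(104) = 210, σ(105) = 192, σ(106) = 162, σ(107) = 108, σ(108) = 280, σ(109) = 110, σ(110) = 216, σ(111) = 152, σ(112) = 248, σ(113) = 114, σ(114) = 240, σ(115) = 144, σ(116) = 210, σ(117) = 182, σ(118) = 180, σ(119) = 144, σ(120) = 360. Summing all 120 values: 11973. (Average order: Σ_{n ≤ x} σ(n) ~ (π²/12) x². For x = 120, (π²/12)·120² ≈ 11843.53.)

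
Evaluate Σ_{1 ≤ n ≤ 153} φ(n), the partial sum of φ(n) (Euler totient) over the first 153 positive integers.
Σ_{n ≤ 153} φ(n) = 7176

Compute φ(n) for each 1 ≤ n ≤ 153: φ(1) = 1, φ(2) = 1, φ(3) = 2, φ(4) = 2, φ(5) = 4, φ(6) = 2, φ(7) = 6, φ(8) = 4, φ(9) = 6, φ(10) = 4, φ(11) = 10, φ(12) = 4, φ(13) = 12, φ(14) = 6, φ(15) = 8, φ(16) = 8, φ(17) = 16, φ(18) = 6, φ(19) = 18, φ(20) = 8, φ(21) = 12, φ(22) = 10, φ(23) = 22, φ(24) = 8, φ(25) = 20, φ(26) = 12, φ(27) = 18, φ(28) = 12, φ(29) = 28, φ(30) = 8, φ(31) = 30, φ(32) = 16, φ(33) = 20, φ(34) = 16, φ(35) = 24, φ(36) = 12, φ(37) = 36, φ(38) = 18, φ(39) = 24, φ(40) = 16, φ(41) = 40, φ(42) = 12, φ(43) = 42, φ(44) = 20, φ(45) = 24, φ(46) = 22, φ(47) = 46, φ(48) = 16, φ(49) = 42, φ(50) = 20, φ(51) = 32, φ(52) = 24, φ(53) = 52, φ(54) = 18, φ(55) = 40, φ(56) = 24, φ(57) = 36, φ(58) = 28, φ(59) = 58, φ(60) = 16, φ(61) = 60, φ(62) = 30, φ(63) = 36, φ(64) = 32, φ(65) = 48, φ(66) = 20, φ(67) = 66, φ(68) = 32, φ(69) = 44, φ(70) = 24, φ(71) = 70, φ(72) = 24, φ(73) = 72, φ(74) = 36, φ(75) = 40, φ(76) = 36, φ(77) = 60, φ(78) = 24, φ(79) = 78, φ(80) = 32, φ(81) = 54, φ(82) = 40, φ(83) = 82, φ(84) = 24, φ(85) = 64, φ(86) = 42, φ(87) = 56, φ(88) = 40, φ(89) = 88, φ(90) = 24, φ(91) = 72, φ(92) = 44, φ(93) = 60, φ(94) = 46, φ(95) = 72, φ(96) = 32, φ(97) = 96, φ(98) = 42, φ(99) = 60, φ(100) = 40, φ(101) = 100, φ(102) = 32, φ(103) = 102, φ(104) = 48, φ(105) = 48, φ(106) = 52, φ(107) = 106, φ(108) = 36, φ(109) = 108, φ(110) = 40, φ(111) = 72, φ(112) = 48, φ(113) = 112, φ(114) = 36, φ(115) = 88, φ(116) = 56, φ(117) = 72, φ(118) = 58, φ(119) = 96, φ(120) = 32, φ(121) = 110, φ(122) = 60, φ(123) = 80, φ(124) = 60, φ(125) = 100, φ(126) = 36, φ(127) = 126, φ(128) = 64, φ(129) = 84, φ(130) = 48, φ(131) = 130, φ(132) = 40, φ(133) = 108, φ(134) = 66, φ(135) = 72, φ(136) = 64, φ(137) = 136, φ(138) = 44, φ(139) = 138, φ(140) = 48, φ(141) = 92, φ(142) = 70, φ(143) = 120, φ(144) = 48, φ(145) = 112, φ(146) = 72, φ(147) = 84, φ(148) = 72, φ(149) = 148, φ(150) = 40, φ(151) = 150, φ(152) = 72, φ(153) = 96. Summing all 153 values: 7176. (Average order: Σ_{n ≤ x} φ(n) ~ (3/π²) x². For x = 153, (3/π²)·153² ≈ 7115.48.)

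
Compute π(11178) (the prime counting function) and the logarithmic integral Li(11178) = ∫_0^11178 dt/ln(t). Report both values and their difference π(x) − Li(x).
π(11178) = 1355;  Li(11178) ≈ 1373.26;  π(x) − Li(x) ≈ -18.26.

Direct count of primes ≤ 11178 gives π(11178) = 1355. Numerical evaluation of the logarithmic integral gives Li(11178) ≈ 1373.26. The difference π(x) − Li(x) ≈ -18.26 is typically negative for small/moderate x (Li(x) overestimates), though Littlewood's theorem shows this sign changes infinitely often.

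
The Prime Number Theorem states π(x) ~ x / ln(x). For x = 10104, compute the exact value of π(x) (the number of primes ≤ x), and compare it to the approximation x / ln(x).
π(10104) = 1241;  x/ln(x) ≈ 1095.80;  relative error ≈ 11.70%.

Directly count primes up to 10104: π(10104) = 1241. The PNT approximation gives 10104/ln(10104) ≈ 10104/9.22069 ≈ 1095.80. Relative error (π(x) − x/ln(x)) / π(x) ≈ 11.70%; the approximation is known to undercount slightly (Li(x) is a better estimate).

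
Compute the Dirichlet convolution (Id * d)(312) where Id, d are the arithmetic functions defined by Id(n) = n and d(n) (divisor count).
(Id * d)(312) = 1950

Divisors of 312: [1, 2, 3, 4, 6, 8, 12, 13, 24, 26, 39, 52, 78, 104, 156, 312]. For each d | 312:
  d = 1: Id(1) · d(312/1) = 1 · 16 = 16
  d = 2: Id(2) · d(312/2) = 2 · 12 = 24
  d = 3: Id(3) · d(312/3) = 3 · 8 = 24
  d = 4: Id(4) · d(312/4) = 4 · 8 = 32
  d = 6: Id(6) · d(312/6) = 6 · 6 = 36
  d = 8: Id(8) · d(312/8) = 8 · 4 = 32
  d = 12: Id(12) · d(312/12) = 12 · 4 = 48
  d = 13: Id(13) · d(312/13) = 13 · 8 = 104
  d = 24: Id(24) · d(312/24) = 24 · 2 = 48
  d = 26: Id(26) · d(312/26) = 26 · 6 = 156
  d = 39: Id(39) · d(312/39) = 39 · 4 = 156
  d = 52: Id(52) · d(312/52) = 52 · 4 = 208
  d = 78: Id(78) · d(312/78) = 78 · 3 = 234
  d = 104: Id(104) · d(312/104) = 104 · 2 = 208
  d = 156: Id(156) · d(312/156) = 156 · 2 = 312
  d = 312: Id(312) · d(312/312) = 312 · 1 = 312
Summing: (Id * d)(312) = 16 + 24 + 24 + 32 + 36 + 32 + 48 + 104 + 48 + 156 + 156 + 208 + 234 + 208 + 312 + 312 = 1950.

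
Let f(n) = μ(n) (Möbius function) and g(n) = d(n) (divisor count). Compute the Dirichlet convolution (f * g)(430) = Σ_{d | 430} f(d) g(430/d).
(μ * d)(430) = 1

Divisors of 430: [1, 2, 5, 10, 43, 86, 215, 430]. For each d | 430:
  d = 1: μ(1) · d(430/1) = 1 · 8 = 8
  d = 2: μ(2) · d(430/2) = -1 · 4 = -4
  d = 5: μ(5) · d(430/5) = -1 · 4 = -4
  d = 10: μ(10) · d(430/10) = 1 · 2 = 2
  d = 43: μ(43) · d(430/43) = -1 · 4 = -4
  d = 86: μ(86) · d(430/86) = 1 · 2 = 2
  d = 215: μ(215) · d(430/215) = 1 · 2 = 2
  d = 430: μ(430) · d(430/430) = -1 · 1 = -1
Summing: (μ * d)(430) = 8 + -4 + -4 + 2 + -4 + 2 + 2 + -1 = 1.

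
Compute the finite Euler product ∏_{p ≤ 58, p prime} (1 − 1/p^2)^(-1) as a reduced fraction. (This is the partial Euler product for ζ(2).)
∏ = 35034630647548196605993834769/21373637931227167970033664000

The primes p ≤ 58 are [2, 3, 5, 7, 11, 13, 17, 19, 23, 29, 31, 37, 41, 43, 47, 53]. For each prime, (1 − 1/p^2)^(-1) = p^2 / (p^2 − 1). The product is (1 − 1/2^2)^(-1), (1 − 1/3^2)^(-1), (1 − 1/5^2)^(-1), (1 − 1/7^2)^(-1), (1 − 1/11^2)^(-1), (1 − 1/13^2)^(-1), (1 − 1/17^2)^(-1), (1 − 1/19^2)^(-1), (1 − 1/23^2)^(-1), (1 − 1/29^2)^(-1), (1 − 1/31^2)^(-1), (1 − 1/37^2)^(-1), (1 − 1/41^2)^(-1), (1 − 1/43^2)^(-1), (1 − 1/47^2)^(-1), (1 − 1/53^2)^(-1) = ∏ p^2 / (p^2 − 1) = 35034630647548196605993834769/21373637931227167970033664000.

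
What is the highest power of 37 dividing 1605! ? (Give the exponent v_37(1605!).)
v_37(1605!) = 44

Legendre's formula: v_p(n!) = Σ_{k ≥ 1} ⌊n / p^k⌋. For p = 37, n = 1605, the terms are:
  ⌊1605/37^1⌋ = ⌊1605/37⌋ = 43
  ⌊1605/37^2⌋ = ⌊1605/1369⌋ = 1
(the next term ⌊1605/37^3⌋ = 0, terminating the sum). Summing: v_37(1605!) = 43 + 1 = 44.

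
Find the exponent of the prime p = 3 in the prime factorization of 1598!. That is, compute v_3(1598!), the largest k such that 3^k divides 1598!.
v_3(1598!) = 795

Legendre's formula: v_p(n!) = Σ_{k ≥ 1} ⌊n / p^k⌋. For p = 3, n = 1598, the terms are:
  ⌊1598/3^1⌋ = ⌊1598/3⌋ = 532
  ⌊1598/3^2⌋ = ⌊1598/9⌋ = 177
  ⌊1598/3^3⌋ = ⌊1598/27⌋ = 59
  ⌊1598/3^4⌋ = ⌊1598/81⌋ = 19
  ⌊1598/3^5⌋ = ⌊1598/243⌋ = 6
  ⌊1598/3^6⌋ = ⌊1598/729⌋ = 2
(the next term ⌊1598/3^7⌋ = 0, terminating the sum). Summing: v_3(1598!) = 532 + 177 + 59 + 19 + 6 + 2 = 795.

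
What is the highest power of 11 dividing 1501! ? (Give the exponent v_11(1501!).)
v_11(1501!) = 149

Legendre's formula: v_p(n!) = Σ_{k ≥ 1} ⌊n / p^k⌋. For p = 11, n = 1501, the terms are:
  ⌊1501/11^1⌋ = ⌊1501/11⌋ = 136
  ⌊1501/11^2⌋ = ⌊1501/121⌋ = 12
  ⌊1501/11^3⌋ = ⌊1501/1331⌋ = 1
(the next term ⌊1501/11^4⌋ = 0, terminating the sum). Summing: v_11(1501!) = 136 + 12 + 1 = 149.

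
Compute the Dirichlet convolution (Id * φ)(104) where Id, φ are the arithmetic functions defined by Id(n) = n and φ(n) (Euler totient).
(Id * φ)(104) = 500

Divisors of 104: [1, 2, 4, 8, 13, 26, 52, 104]. For each d | 104:
  d = 1: Id(1) · φ(104/1) = 1 · 48 = 48
  d = 2: Id(2) · φ(104/2) = 2 · 24 = 48
  d = 4: Id(4) · φ(104/4) = 4 · 12 = 48
  d = 8: Id(8) · φ(104/8) = 8 · 12 = 96
  d = 13: Id(13) · φ(104/13) = 13 · 4 = 52
  d = 26: Id(26) · φ(104/26) = 26 · 2 = 52
  d = 52: Id(52) · φ(104/52) = 52 · 1 = 52
  d = 104: Id(104) · φ(104/104) = 104 · 1 = 104
Summing: (Id * φ)(104) = 48 + 48 + 48 + 96 + 52 + 52 + 52 + 104 = 500.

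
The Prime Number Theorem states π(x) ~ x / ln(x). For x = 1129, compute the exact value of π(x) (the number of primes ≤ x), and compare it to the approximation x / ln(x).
π(1129) = 189;  x/ln(x) ≈ 160.62;  relative error ≈ 15.02%.

Directly count primes up to 1129: π(1129) = 189. The PNT approximation gives 1129/ln(1129) ≈ 1129/7.02909 ≈ 160.62. Relative error (π(x) − x/ln(x)) / π(x) ≈ 15.02%; the approximation is known to undercount slightly (Li(x) is a better estimate).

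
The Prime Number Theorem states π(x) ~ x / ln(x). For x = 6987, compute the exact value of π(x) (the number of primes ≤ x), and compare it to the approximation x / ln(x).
π(6987) = 898;  x/ln(x) ≈ 789.33;  relative error ≈ 12.10%.

Directly count primes up to 6987: π(6987) = 898. The PNT approximation gives 6987/ln(6987) ≈ 6987/8.85181 ≈ 789.33. Relative error (π(x) − x/ln(x)) / π(x) ≈ 12.10%; the approximation is known to undercount slightly (Li(x) is a better estimate).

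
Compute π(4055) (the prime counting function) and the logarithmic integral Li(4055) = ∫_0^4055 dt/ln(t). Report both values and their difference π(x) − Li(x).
π(4055) = 559;  Li(4055) ≈ 571.99;  π(x) − Li(x) ≈ -12.99.

Direct count of primes ≤ 4055 gives π(4055) = 559. Numerical evaluation of the logarithmic integral gives Li(4055) ≈ 571.99. The difference π(x) − Li(x) ≈ -12.99 is typically negative for small/moderate x (Li(x) overestimates), though Littlewood's theorem shows this sign changes infinitely often.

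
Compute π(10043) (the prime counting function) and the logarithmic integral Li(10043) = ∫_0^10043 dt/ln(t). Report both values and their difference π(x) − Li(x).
π(10043) = 1233;  Li(10043) ≈ 1250.80;  π(x) − Li(x) ≈ -17.80.

Direct count of primes ≤ 10043 gives π(10043) = 1233. Numerical evaluation of the logarithmic integral gives Li(10043) ≈ 1250.80. The difference π(x) − Li(x) ≈ -17.80 is typically negative for small/moderate x (Li(x) overestimates), though Littlewood's theorem shows this sign changes infinitely often.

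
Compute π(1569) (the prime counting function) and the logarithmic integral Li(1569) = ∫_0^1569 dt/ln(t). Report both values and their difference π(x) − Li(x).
π(1569) = 247;  Li(1569) ≈ 257.22;  π(x) − Li(x) ≈ -10.22.

Direct count of primes ≤ 1569 gives π(1569) = 247. Numerical evaluation of the logarithmic integral gives Li(1569) ≈ 257.22. The difference π(x) − Li(x) ≈ -10.22 is typically negative for small/moderate x (Li(x) overestimates), though Littlewood's theorem shows this sign changes infinitely often.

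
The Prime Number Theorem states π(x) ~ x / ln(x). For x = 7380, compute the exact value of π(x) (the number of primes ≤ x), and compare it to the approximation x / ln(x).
π(7380) = 938;  x/ln(x) ≈ 828.61;  relative error ≈ 11.66%.

Directly count primes up to 7380: π(7380) = 938. The PNT approximation gives 7380/ln(7380) ≈ 7380/8.90653 ≈ 828.61. Relative error (π(x) − x/ln(x)) / π(x) ≈ 11.66%; the approximation is known to undercount slightly (Li(x) is a better estimate).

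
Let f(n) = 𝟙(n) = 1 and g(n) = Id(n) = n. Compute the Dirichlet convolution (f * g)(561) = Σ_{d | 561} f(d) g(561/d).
(𝟙 * Id)(561) = 864

Divisors of 561: [1, 3, 11, 17, 33, 51, 187, 561]. For each d | 561:
  d = 1: 𝟙(1) · Id(561/1) = 1 · 561 = 561
  d = 3: 𝟙(3) · Id(561/3) = 1 · 187 = 187
  d = 11: 𝟙(11) · Id(561/11) = 1 · 51 = 51
  d = 17: 𝟙(17) · Id(561/17) = 1 · 33 = 33
  d = 33: 𝟙(33) · Id(561/33) = 1 · 17 = 17
  d = 51: 𝟙(51) · Id(561/51) = 1 · 11 = 11
  d = 187: 𝟙(187) · Id(561/187) = 1 · 3 = 3
  d = 561: 𝟙(561) · Id(561/561) = 1 · 1 = 1
Summing: (𝟙 * Id)(561) = 561 + 187 + 51 + 33 + 17 + 11 + 3 + 1 = 864.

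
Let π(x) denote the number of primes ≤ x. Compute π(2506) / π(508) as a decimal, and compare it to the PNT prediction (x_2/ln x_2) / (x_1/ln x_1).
π(2506)/π(508) = 368/96 ≈ 3.8333;  PNT prediction ≈ 3.9271.

π(508) = 96 and π(2506) = 368, so π(2506)/π(508) ≈ 3.8333. The PNT-predicted ratio is (2506/ln(2506)) / (508/ln(508)) ≈ 3.9271. The two agree to within a few percent, as expected.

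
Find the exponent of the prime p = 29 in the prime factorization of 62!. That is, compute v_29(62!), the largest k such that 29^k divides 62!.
v_29(62!) = 2

Legendre's formula: v_p(n!) = Σ_{k ≥ 1} ⌊n / p^k⌋. For p = 29, n = 62, the terms are:
  ⌊62/29^1⌋ = ⌊62/29⌋ = 2
(the next term ⌊62/29^2⌋ = 0, terminating the sum). Summing: v_29(62!) = 2 = 2.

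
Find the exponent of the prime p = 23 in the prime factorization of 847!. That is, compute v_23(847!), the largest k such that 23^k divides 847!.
v_23(847!) = 37

Legendre's formula: v_p(n!) = Σ_{k ≥ 1} ⌊n / p^k⌋. For p = 23, n = 847, the terms are:
  ⌊847/23^1⌋ = ⌊847/23⌋ = 36
  ⌊847/23^2⌋ = ⌊847/529⌋ = 1
(the next term ⌊847/23^3⌋ = 0, terminating the sum). Summing: v_23(847!) = 36 + 1 = 37.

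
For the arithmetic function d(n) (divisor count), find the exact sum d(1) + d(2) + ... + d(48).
Σ_{n ≤ 48} d(n) = 198

Compute d(n) for each 1 ≤ n ≤ 48: d(1) = 1, d(2) = 2, d(3) = 2, d(4) = 3, d(5) = 2, d(6) = 4, d(7) = 2, d(8) = 4, d(9) = 3, d(10) = 4, d(11) = 2, d(12) = 6, d(13) = 2, d(14) = 4, d(15) = 4, d(16) = 5, d(17) = 2, d(18) = 6, d(19) = 2, d(20) = 6, d(21) = 4, d(22) = 4, d(23) = 2, d(24) = 8, d(25) = 3, d(26) = 4, d(27) = 4, d(28) = 6, d(29) = 2, d(30) = 8, d(31) = 2, d(32) = 6, d(33) = 4, d(34) = 4, d(35) = 4, d(36) = 9, d(37) = 2, d(38) = 4, d(39) = 4, d(40) = 8, d(41) = 2, d(42) = 8, d(43) = 2, d(44) = 6, d(45) = 6, d(46) = 4, d(47) = 2, d(48) = 10. Summing all 48 values: 198. (Dirichlet's divisor formula: Σ_{n ≤ x} d(n) = x ln(x) + (2γ − 1) x + O(√x). For x = 48, the asymptotic estimate is ≈ 193.23.)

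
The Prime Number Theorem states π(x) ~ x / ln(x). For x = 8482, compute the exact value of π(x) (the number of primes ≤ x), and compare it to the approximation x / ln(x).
π(8482) = 1059;  x/ln(x) ≈ 937.68;  relative error ≈ 11.46%.

Directly count primes up to 8482: π(8482) = 1059. The PNT approximation gives 8482/ln(8482) ≈ 8482/9.04570 ≈ 937.68. Relative error (π(x) − x/ln(x)) / π(x) ≈ 11.46%; the approximation is known to undercount slightly (Li(x) is a better estimate).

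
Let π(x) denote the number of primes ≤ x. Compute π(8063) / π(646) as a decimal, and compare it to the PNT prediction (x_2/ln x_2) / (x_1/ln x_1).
π(8063)/π(646) = 1013/117 ≈ 8.6581;  PNT prediction ≈ 8.9788.

π(646) = 117 and π(8063) = 1013, so π(8063)/π(646) ≈ 8.6581. The PNT-predicted ratio is (8063/ln(8063)) / (646/ln(646)) ≈ 8.9788. The two agree to within a few percent, as expected.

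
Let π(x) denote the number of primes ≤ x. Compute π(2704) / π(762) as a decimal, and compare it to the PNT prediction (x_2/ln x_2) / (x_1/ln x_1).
π(2704)/π(762) = 393/135 ≈ 2.9111;  PNT prediction ≈ 2.9798.

π(762) = 135 and π(2704) = 393, so π(2704)/π(762) ≈ 2.9111. The PNT-predicted ratio is (2704/ln(2704)) / (762/ln(762)) ≈ 2.9798. The two agree to within a few percent, as expected.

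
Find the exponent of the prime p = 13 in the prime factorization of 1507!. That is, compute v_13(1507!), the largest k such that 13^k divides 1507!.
v_13(1507!) = 123

Legendre's formula: v_p(n!) = Σ_{k ≥ 1} ⌊n / p^k⌋. For p = 13, n = 1507, the terms are:
  ⌊1507/13^1⌋ = ⌊1507/13⌋ = 115
  ⌊1507/13^2⌋ = ⌊1507/169⌋ = 8
(the next term ⌊1507/13^3⌋ = 0, terminating the sum). Summing: v_13(1507!) = 115 + 8 = 123.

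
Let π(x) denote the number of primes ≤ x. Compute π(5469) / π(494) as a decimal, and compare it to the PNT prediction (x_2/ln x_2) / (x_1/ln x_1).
π(5469)/π(494) = 721/94 ≈ 7.6702;  PNT prediction ≈ 7.9782.

π(494) = 94 and π(5469) = 721, so π(5469)/π(494) ≈ 7.6702. The PNT-predicted ratio is (5469/ln(5469)) / (494/ln(494)) ≈ 7.9782. The two agree to within a few percent, as expected.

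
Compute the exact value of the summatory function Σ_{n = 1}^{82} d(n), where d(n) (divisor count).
Σ_{n ≤ 82} d(n) = 377

Compute d(n) for each 1 ≤ n ≤ 82: d(1) = 1, d(2) = 2, d(3) = 2, d(4) = 3, d(5) = 2, d(6) = 4, d(7) = 2, d(8) = 4, d(9) = 3, d(10) = 4, d(11) = 2, d(12) = 6, d(13) = 2, d(14) = 4, d(15) = 4, d(16) = 5, d(17) = 2, d(18) = 6, d(19) = 2, d(20) = 6, d(21) = 4, d(22) = 4, d(23) = 2, d(24) = 8, d(25) = 3, d(26) = 4, d(27) = 4, d(28) = 6, d(29) = 2, d(30) = 8, d(31) = 2, d(32) = 6, d(33) = 4, d(34) = 4, d(35) = 4, d(36) = 9, d(37) = 2, d(38) = 4, d(39) = 4, d(40) = 8, d(41) = 2, d(42) = 8, d(43) = 2, d(44) = 6, d(45) = 6, d(46) = 4, d(47) = 2, d(48) = 10, d(49) = 3, d(50) = 6, d(51) = 4, d(52) = 6, d(53) = 2, d(54) = 8, d(55) = 4, d(56) = 8, d(57) = 4, d(58) = 4, d(59) = 2, d(60) = 12, d(61) = 2, d(62) = 4, d(63) = 6, d(64) = 7, d(65) = 4, d(66) = 8, d(67) = 2, d(68) = 6, d(69) = 4, d(70) = 8, d(71) = 2, d(72) = 12, d(73) = 2, d(74) = 4, d(75) = 6, d(76) = 6, d(77) = 4, d(78) = 8, d(79) = 2, d(80) = 10, d(81) = 5, d(82) = 4. Summing all 82 values: 377. (Dirichlet's divisor formula: Σ_{n ≤ x} d(n) = x ln(x) + (2γ − 1) x + O(√x). For x = 82, the asymptotic estimate is ≈ 374.01.)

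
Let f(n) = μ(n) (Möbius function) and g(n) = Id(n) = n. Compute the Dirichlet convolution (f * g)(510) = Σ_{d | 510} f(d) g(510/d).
(μ * Id)(510) = 128

Divisors of 510: [1, 2, 3, 5, 6, 10, 15, 17, 30, 34, 51, 85, 102, 170, 255, 510]. For each d | 510:
  d = 1: μ(1) · Id(510/1) = 1 · 510 = 510
  d = 2: μ(2) · Id(510/2) = -1 · 255 = -255
  d = 3: μ(3) · Id(510/3) = -1 · 170 = -170
  d = 5: μ(5) · Id(510/5) = -1 · 102 = -102
  d = 6: μ(6) · Id(510/6) = 1 · 85 = 85
  d = 10: μ(10) · Id(510/10) = 1 · 51 = 51
  d = 15: μ(15) · Id(510/15) = 1 · 34 = 34
  d = 17: μ(17) · Id(510/17) = -1 · 30 = -30
  d = 30: μ(30) · Id(510/30) = -1 · 17 = -17
  d = 34: μ(34) · Id(510/34) = 1 · 15 = 15
  d = 51: μ(51) · Id(510/51) = 1 · 10 = 10
  d = 85: μ(85) · Id(510/85) = 1 · 6 = 6
  d = 102: μ(102) · Id(510/102) = -1 · 5 = -5
  d = 170: μ(170) · Id(510/170) = -1 · 3 = -3
  d = 255: μ(255) · Id(510/255) = -1 · 2 = -2
  d = 510: μ(510) · Id(510/510) = 1 · 1 = 1
Summing: (μ * Id)(510) = 510 + -255 + -170 + -102 + 85 + 51 + 34 + -30 + -17 + 15 + 10 + 6 + -5 + -3 + -2 + 1 = 128.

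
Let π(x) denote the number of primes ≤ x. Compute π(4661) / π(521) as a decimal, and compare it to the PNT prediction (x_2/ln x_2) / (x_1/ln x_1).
π(4661)/π(521) = 630/98 ≈ 6.4286;  PNT prediction ≈ 6.6255.

π(521) = 98 and π(4661) = 630, so π(4661)/π(521) ≈ 6.4286. The PNT-predicted ratio is (4661/ln(4661)) / (521/ln(521)) ≈ 6.6255. The two agree to within a few percent, as expected.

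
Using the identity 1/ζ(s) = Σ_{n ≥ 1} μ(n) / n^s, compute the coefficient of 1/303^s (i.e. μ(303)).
μ(303) = 1

Factor n = 303 = 3 · 101. μ(n) = 0 if any exponent ≥ 2 (not squarefree); otherwise μ(n) = (−1)^{ω(n)} where ω(n) is the number of distinct prime factors. Applying: μ(303) = 1.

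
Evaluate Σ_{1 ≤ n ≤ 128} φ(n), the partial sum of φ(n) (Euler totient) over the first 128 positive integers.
Σ_{n ≤ 128} φ(n) = 5022

Compute φ(n) for each 1 ≤ n ≤ 128: φ(1) = 1, φ(2) = 1, φ(3) = 2, φ(4) = 2, φ(5) = 4, φ(6) = 2, φ(7) = 6, φ(8) = 4, φ(9) = 6, φ(10) = 4, φ(11) = 10, φ(12) = 4, φ(13) = 12, φ(14) = 6, φ(15) = 8, φ(16) = 8, φ(17) = 16, φ(18) = 6, φ(19) = 18, φ(20) = 8, φ(21) = 12, φ(22) = 10, φ(23) = 22, φ(24) = 8, φ(25) = 20, φ(26) = 12, φ(27) = 18, φ(28) = 12, φ(29) = 28, φ(30) = 8, φ(31) = 30, φ(32) = 16, φ(33) = 20, φ(34) = 16, φ(35) = 24, φ(36) = 12, φ(37) = 36, φ(38) = 18, φ(39) = 24, φ(40) = 16, φ(41) = 40, φ(42) = 12, φ(43) = 42, φ(44) = 20, φ(45) = 24, φ(46) = 22, φ(47) = 46, φ(48) = 16, φ(49) = 42, φ(50) = 20, φ(51) = 32, φ(52) = 24, φ(53) = 52, φ(54) = 18, φ(55) = 40, φ(56) = 24, φ(57) = 36, φ(58) = 28, φ(59) = 58, φ(60) = 16, φ(61) = 60, φ(62) = 30, φ(63) = 36, φ(64) = 32, φ(65) = 48, φ(66) = 20, φ(67) = 66, φ(68) = 32, φ(69) = 44, φ(70) = 24, φ(71) = 70, φ(72) = 24, φ(73) = 72, φ(74) = 36, φ(75) = 40, φ(76) = 36, φ(77) = 60, φ(78) = 24, φ(79) = 78, φ(80) = 32, φ(81) = 54, φ(82) = 40, φ(83) = 82, φ(84) = 24, φ(85) = 64, φ(86) = 42, φ(87) = 56, φ(88) = 40, φ(89) = 88, φ(90) = 24, φ(91) = 72, φ(92) = 44, φ(93) = 60, φ(94) = 46, φ(95) = 72, φ(96) = 32, φ(97) = 96, φ(98) = 42, φ(99) = 60, φ(100) = 40, φ(101) = 100, φ(102) = 32, φ(103) = 102, φ(104) = 48, φ(105) = 48, φ(106) = 52, φ(107) = 106, φ(108) = 36, φ(109) = 108, φ(110) = 40, φ(111) = 72, φ(112) = 48, φ(113) = 112, φ(114) = 36, φ(115) = 88, φ(116) = 56, φ(117) = 72, φ(118) = 58, φ(119) = 96, φ(120) = 32, φ(121) = 110, φ(122) = 60, φ(123) = 80, φ(124) = 60, φ(125) = 100, φ(126) = 36, φ(127) = 126, φ(128) = 64. Summing all 128 values: 5022. (Average order: Σ_{n ≤ x} φ(n) ~ (3/π²) x². For x = 128, (3/π²)·128² ≈ 4980.14.)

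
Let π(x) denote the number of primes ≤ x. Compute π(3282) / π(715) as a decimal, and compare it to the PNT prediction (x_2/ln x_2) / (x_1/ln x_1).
π(3282)/π(715) = 462/127 ≈ 3.6378;  PNT prediction ≈ 3.7262.

π(715) = 127 and π(3282) = 462, so π(3282)/π(715) ≈ 3.6378. The PNT-predicted ratio is (3282/ln(3282)) / (715/ln(715)) ≈ 3.7262. The two agree to within a few percent, as expected.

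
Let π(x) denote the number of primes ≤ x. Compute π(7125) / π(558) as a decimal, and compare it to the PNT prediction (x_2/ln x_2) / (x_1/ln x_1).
π(7125)/π(558) = 912/102 ≈ 8.9412;  PNT prediction ≈ 9.1028.

π(558) = 102 and π(7125) = 912, so π(7125)/π(558) ≈ 8.9412. The PNT-predicted ratio is (7125/ln(7125)) / (558/ln(558)) ≈ 9.1028. The two agree to within a few percent, as expected.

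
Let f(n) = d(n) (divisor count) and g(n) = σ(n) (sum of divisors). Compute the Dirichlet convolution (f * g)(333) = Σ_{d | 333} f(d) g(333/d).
(d * σ)(333) = 960

Divisors of 333: [1, 3, 9, 37, 111, 333]. For each d | 333:
  d = 1: d(1) · σ(333/1) = 1 · 494 = 494
  d = 3: d(3) · σ(333/3) = 2 · 152 = 304
  d = 9: d(9) · σ(333/9) = 3 · 38 = 114
  d = 37: d(37) · σ(333/37) = 2 · 13 = 26
  d = 111: d(111) · σ(333/111) = 4 · 4 = 16
  d = 333: d(333) · σ(333/333) = 6 · 1 = 6
Summing: (d * σ)(333) = 494 + 304 + 114 + 26 + 16 + 6 = 960.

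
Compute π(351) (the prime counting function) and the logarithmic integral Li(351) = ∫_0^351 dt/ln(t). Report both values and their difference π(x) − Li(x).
π(351) = 70;  Li(351) ≈ 77.15;  π(x) − Li(x) ≈ -7.15.

Direct count of primes ≤ 351 gives π(351) = 70. Numerical evaluation of the logarithmic integral gives Li(351) ≈ 77.15. The difference π(x) − Li(x) ≈ -7.15 is typically negative for small/moderate x (Li(x) overestimates), though Littlewood's theorem shows this sign changes infinitely often.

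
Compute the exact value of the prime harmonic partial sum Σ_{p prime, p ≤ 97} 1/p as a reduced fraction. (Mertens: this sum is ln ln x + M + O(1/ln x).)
Σ 1/p = 4156517583588203716343221884611037839/2305567963945518424753102147331756070

π(97) = 25, so the primes ≤ 97 are [2, 3, 5, 7, 11, 13, 17, 19, 23, 29, 31, 37, 41, 43, 47, 53, 59, 61, 67, 71, 73, 79, 83, 89, 97]. Summing 1/p over these primes: 4156517583588203716343221884611037839/2305567963945518424753102147331756070 ≈ 1.8028. Mertens estimate ln ln(97) + 0.2615 ≈ 1.7820.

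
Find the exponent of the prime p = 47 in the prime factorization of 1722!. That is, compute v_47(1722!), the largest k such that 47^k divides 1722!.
v_47(1722!) = 36

Legendre's formula: v_p(n!) = Σ_{k ≥ 1} ⌊n / p^k⌋. For p = 47, n = 1722, the terms are:
  ⌊1722/47^1⌋ = ⌊1722/47⌋ = 36
(the next term ⌊1722/47^2⌋ = 0, terminating the sum). Summing: v_47(1722!) = 36 = 36.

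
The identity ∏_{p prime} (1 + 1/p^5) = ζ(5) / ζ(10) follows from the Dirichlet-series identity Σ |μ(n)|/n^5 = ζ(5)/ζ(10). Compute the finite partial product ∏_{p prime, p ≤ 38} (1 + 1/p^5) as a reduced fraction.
∏ = 233011615725255938572288274478934396372114341888/224936953086109917286174853620680141509079739945

The primes p ≤ 38 are [2, 3, 5, 7, 11, 13, 17, 19, 23, 29, 31, 37]. For each, (1 + 1/p^5) = (p^5 + 1)/p^5. Multiplying these fractions over p ∈ [2, 3, 5, 7, 11, 13, 17, 19, 23, 29, 31, 37] gives 233011615725255938572288274478934396372114341888/224936953086109917286174853620680141509079739945. (In the limit P → ∞ this tends to ζ(5)/ζ(10).)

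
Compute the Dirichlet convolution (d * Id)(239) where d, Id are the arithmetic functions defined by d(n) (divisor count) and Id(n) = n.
(d * Id)(239) = 241

Divisors of 239: [1, 239]. For each d | 239:
  d = 1: d(1) · Id(239/1) = 1 · 239 = 239
  d = 239: d(239) · Id(239/239) = 2 · 1 = 2
Summing: (d * Id)(239) = 239 + 2 = 241.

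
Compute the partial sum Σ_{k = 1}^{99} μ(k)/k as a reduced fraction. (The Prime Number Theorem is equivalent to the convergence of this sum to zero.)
Σ μ(k)/k = 11962644395524974654034383169459538/384261327324253070792183691221959345

Values of μ(k) for 1 ≤ k ≤ 99: μ(1) = 1, μ(2) = -1, μ(3) = -1, μ(5) = -1, μ(6) = 1, μ(7) = -1, μ(10) = 1, μ(11) = -1, μ(13) = -1, μ(14) = 1, μ(15) = 1, μ(17) = -1, μ(19) = -1, μ(21) = 1, μ(22) = 1, μ(23) = -1, μ(26) = 1, μ(29) = -1, μ(30) = -1, μ(31) = -1, μ(33) = 1, μ(34) = 1, μ(35) = 1, μ(37) = -1, μ(38) = 1, μ(39) = 1, μ(41) = -1, μ(42) = -1, μ(43) = -1, μ(46) = 1, μ(47) = -1, μ(51) = 1, μ(53) = -1, μ(55) = 1, μ(57) = 1, μ(58) = 1, μ(59) = -1, μ(61) = -1, μ(62) = 1, μ(65) = 1, μ(66) = -1, μ(67) = -1, μ(69) = 1, μ(70) = -1, μ(71) = -1, μ(73) = -1, μ(74) = 1, μ(77) = 1, μ(78) = -1, μ(79) = -1, μ(82) = 1, μ(83) = -1, μ(85) = 1, μ(86) = 1, μ(87) = 1, μ(89) = -1, μ(91) = 1, μ(93) = 1, μ(94) = 1, μ(95) = 1, μ(97) = -1, with μ = 0 on non-squarefree integers. Summing μ(k)/k for k where μ(k) ≠ 0 gives 11962644395524974654034383169459538/384261327324253070792183691221959345 ≈ 0.0311. (PNT ⟺ this sum → 0 as n → ∞.)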